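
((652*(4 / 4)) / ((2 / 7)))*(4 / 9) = 9128 / 9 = 1014.22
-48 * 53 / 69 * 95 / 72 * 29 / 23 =-292030 / 4761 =-61.34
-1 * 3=-3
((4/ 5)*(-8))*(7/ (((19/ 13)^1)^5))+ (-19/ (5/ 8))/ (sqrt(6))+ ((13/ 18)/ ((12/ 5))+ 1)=-76*sqrt(6)/ 15 - 14485721417/ 2674186920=-17.83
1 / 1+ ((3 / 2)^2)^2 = 97 / 16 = 6.06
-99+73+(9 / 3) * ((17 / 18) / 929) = -144907 / 5574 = -26.00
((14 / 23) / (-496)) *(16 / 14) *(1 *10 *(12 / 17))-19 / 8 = -231259 / 96968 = -2.38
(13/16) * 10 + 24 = 257/8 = 32.12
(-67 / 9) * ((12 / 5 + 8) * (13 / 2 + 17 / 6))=-97552 / 135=-722.61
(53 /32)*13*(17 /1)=11713 /32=366.03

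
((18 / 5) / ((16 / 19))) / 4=171 / 160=1.07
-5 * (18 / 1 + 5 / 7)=-655 / 7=-93.57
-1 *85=-85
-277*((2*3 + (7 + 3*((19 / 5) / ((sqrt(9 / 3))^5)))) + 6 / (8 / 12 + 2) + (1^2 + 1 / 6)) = -54569 / 12 - 5263*sqrt(3) / 45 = -4749.99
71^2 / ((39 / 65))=25205 / 3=8401.67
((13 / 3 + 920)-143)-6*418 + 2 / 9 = -15538 / 9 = -1726.44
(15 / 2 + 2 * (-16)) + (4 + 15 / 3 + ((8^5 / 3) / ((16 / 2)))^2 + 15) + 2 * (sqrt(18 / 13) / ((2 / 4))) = 12 * sqrt(26) / 13 + 33554423 / 18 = 1864139.32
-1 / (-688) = 1 / 688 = 0.00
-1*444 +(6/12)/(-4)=-444.12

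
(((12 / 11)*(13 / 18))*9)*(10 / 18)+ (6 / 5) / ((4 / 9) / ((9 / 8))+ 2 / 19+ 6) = 3403661 / 825330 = 4.12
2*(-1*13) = -26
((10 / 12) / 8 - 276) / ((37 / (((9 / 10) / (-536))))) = 39729 / 3173120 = 0.01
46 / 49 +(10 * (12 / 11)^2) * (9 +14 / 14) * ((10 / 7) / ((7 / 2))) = 41938 / 847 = 49.51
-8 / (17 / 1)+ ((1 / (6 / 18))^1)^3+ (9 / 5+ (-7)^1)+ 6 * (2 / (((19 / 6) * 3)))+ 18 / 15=23.79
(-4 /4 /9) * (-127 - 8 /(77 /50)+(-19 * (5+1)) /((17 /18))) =36783 /1309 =28.10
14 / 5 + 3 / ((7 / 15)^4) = 792989 / 12005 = 66.05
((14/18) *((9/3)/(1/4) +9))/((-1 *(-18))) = 49/54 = 0.91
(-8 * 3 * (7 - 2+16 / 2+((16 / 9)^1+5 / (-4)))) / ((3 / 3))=-974 / 3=-324.67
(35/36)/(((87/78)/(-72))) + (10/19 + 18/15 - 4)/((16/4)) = -174466/2755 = -63.33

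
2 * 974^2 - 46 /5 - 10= 9486664 /5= 1897332.80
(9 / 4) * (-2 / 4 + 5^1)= 81 / 8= 10.12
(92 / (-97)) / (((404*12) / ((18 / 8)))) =-69 / 156752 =-0.00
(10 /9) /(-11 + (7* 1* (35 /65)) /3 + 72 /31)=-2015 /13458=-0.15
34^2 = 1156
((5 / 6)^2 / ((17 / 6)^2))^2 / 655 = 125 / 10941251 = 0.00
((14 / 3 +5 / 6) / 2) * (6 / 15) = 11 / 10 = 1.10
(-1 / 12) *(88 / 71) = -22 / 213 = -0.10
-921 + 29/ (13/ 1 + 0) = -11944/ 13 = -918.77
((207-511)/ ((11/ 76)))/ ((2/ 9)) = -103968/ 11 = -9451.64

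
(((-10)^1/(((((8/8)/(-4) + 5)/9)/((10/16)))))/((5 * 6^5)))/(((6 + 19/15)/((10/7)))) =-125/2087568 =-0.00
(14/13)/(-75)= -14/975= -0.01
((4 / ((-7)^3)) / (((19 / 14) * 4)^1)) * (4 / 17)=-8 / 15827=-0.00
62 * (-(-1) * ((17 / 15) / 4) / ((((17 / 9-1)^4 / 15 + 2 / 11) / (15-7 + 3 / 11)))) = 314645877 / 483772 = 650.40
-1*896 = -896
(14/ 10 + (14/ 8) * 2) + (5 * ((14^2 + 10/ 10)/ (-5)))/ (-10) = 24.60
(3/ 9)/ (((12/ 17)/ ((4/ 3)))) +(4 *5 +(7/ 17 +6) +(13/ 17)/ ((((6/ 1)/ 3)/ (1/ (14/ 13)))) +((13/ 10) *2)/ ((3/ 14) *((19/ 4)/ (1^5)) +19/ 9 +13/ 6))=281351027/ 10088820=27.89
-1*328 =-328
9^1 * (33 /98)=297 /98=3.03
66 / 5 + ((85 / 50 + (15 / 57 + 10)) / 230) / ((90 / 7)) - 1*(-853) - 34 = 3273058511 / 3933000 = 832.20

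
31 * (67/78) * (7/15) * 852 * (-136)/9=-280777168/1755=-159986.99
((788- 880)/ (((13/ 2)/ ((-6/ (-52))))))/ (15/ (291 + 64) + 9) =-3266/ 18083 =-0.18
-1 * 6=-6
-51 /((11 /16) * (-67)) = 1.11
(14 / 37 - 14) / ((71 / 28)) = -14112 / 2627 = -5.37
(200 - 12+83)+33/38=271.87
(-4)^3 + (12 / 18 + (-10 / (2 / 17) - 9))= -472 / 3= -157.33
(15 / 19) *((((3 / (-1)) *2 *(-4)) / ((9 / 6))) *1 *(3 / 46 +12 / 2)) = 33480 / 437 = 76.61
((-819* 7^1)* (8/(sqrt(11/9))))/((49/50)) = -140400* sqrt(11)/11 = -42332.19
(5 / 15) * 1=0.33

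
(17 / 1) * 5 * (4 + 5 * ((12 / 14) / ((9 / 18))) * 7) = 5440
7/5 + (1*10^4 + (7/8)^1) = 400091/40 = 10002.28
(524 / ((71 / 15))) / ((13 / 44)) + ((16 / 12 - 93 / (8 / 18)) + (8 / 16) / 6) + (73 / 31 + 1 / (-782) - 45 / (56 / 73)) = 207783508187 / 1879530744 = 110.55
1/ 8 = 0.12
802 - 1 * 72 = 730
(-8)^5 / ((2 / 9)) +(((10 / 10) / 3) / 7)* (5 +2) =-442367 / 3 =-147455.67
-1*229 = -229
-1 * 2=-2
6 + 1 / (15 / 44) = 134 / 15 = 8.93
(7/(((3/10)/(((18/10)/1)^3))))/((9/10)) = 756/5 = 151.20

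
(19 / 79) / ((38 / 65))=65 / 158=0.41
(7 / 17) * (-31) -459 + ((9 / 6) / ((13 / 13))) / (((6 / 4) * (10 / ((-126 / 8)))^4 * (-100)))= -2053387800337 / 4352000000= -471.83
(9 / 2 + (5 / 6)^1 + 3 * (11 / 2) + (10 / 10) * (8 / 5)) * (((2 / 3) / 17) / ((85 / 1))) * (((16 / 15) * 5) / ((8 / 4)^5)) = 703 / 390150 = 0.00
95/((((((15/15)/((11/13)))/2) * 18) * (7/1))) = 1045/819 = 1.28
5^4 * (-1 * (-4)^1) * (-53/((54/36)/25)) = -6625000/3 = -2208333.33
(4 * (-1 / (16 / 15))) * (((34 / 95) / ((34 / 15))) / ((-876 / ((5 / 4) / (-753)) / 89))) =-2225 / 22280768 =-0.00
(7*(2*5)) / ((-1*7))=-10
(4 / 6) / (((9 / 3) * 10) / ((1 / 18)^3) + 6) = 1 / 262449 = 0.00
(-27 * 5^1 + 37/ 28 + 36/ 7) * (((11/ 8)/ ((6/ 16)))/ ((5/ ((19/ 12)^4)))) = -5159278069/ 8709120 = -592.40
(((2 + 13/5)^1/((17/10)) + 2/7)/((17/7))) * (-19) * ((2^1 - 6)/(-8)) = -3382/289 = -11.70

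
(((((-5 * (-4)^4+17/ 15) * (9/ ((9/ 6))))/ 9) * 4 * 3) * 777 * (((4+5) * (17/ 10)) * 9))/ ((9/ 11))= -1337889944.16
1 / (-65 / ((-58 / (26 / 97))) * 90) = 2813 / 76050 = 0.04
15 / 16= 0.94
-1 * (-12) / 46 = 6 / 23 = 0.26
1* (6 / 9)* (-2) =-4 / 3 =-1.33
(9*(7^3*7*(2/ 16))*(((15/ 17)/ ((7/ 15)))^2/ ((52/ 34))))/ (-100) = -893025/ 14144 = -63.14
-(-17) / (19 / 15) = 255 / 19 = 13.42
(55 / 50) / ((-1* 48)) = -11 / 480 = -0.02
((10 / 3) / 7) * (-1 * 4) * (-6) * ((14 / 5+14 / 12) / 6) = 68 / 9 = 7.56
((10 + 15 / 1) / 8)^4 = 95.37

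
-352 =-352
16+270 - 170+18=134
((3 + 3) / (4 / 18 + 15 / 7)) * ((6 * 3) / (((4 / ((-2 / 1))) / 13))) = -44226 / 149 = -296.82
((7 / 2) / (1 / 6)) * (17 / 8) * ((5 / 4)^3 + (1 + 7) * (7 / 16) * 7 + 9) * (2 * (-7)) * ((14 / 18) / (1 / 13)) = -171997007 / 768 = -223954.44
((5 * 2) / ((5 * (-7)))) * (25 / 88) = -25 / 308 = -0.08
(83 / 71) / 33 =83 / 2343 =0.04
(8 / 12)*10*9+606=666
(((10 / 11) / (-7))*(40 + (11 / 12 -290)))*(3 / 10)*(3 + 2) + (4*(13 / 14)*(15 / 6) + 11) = 21193 / 308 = 68.81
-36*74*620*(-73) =120572640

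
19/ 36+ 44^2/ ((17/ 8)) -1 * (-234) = 701099/ 612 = 1145.59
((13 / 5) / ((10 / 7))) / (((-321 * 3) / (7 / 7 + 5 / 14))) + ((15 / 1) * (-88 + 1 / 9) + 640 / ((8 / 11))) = -42211747 / 96300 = -438.34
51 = 51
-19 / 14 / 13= -19 / 182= -0.10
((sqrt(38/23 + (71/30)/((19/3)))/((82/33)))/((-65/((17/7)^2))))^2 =61939925289/22928976161000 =0.00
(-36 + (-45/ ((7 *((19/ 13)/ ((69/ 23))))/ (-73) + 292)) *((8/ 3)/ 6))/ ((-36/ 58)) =144902444/ 2493573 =58.11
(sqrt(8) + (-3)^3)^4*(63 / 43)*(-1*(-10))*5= 1784465550 / 43 - 501454800*sqrt(2) / 43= 25007008.63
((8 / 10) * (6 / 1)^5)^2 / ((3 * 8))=40310784 / 25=1612431.36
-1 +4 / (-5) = -9 / 5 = -1.80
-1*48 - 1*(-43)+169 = 164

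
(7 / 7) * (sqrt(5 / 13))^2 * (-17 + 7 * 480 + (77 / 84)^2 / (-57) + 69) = 10771375 / 8208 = 1312.30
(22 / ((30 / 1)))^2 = 121 / 225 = 0.54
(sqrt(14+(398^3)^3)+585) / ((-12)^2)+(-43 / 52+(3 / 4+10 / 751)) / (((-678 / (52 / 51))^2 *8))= 3476252648.42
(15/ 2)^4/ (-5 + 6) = 50625/ 16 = 3164.06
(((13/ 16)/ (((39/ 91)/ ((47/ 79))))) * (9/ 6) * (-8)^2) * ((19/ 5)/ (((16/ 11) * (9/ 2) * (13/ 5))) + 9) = 2840257/ 2844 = 998.68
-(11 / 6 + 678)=-4079 / 6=-679.83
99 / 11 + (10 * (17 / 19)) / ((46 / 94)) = 11923 / 437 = 27.28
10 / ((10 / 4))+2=6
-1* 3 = -3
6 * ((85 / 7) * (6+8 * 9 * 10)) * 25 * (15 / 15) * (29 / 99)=2711500 / 7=387357.14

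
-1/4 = -0.25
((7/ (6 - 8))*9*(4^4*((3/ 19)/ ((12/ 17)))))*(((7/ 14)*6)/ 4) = -25704/ 19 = -1352.84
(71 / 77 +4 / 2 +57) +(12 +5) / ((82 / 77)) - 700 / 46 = 8810343 / 145222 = 60.67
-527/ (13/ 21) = -11067/ 13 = -851.31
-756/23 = -32.87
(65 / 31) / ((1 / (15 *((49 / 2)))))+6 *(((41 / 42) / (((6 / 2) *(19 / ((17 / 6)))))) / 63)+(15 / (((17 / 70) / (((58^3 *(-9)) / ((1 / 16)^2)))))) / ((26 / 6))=-3310345708381713614 / 516640761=-6407441995.04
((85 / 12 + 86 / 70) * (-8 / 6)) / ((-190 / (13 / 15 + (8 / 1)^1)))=3491 / 6750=0.52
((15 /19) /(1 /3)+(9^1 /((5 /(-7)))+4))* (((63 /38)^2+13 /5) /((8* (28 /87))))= -124308123 /9602600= -12.95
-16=-16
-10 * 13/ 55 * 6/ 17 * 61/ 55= -9516/ 10285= -0.93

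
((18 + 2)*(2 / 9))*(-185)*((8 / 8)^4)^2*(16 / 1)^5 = -7759462400 / 9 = -862162488.89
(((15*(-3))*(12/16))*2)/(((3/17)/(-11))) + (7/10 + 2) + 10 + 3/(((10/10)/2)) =21131/5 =4226.20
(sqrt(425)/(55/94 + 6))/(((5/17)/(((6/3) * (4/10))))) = 6392 * sqrt(17)/3095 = 8.52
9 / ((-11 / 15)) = -135 / 11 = -12.27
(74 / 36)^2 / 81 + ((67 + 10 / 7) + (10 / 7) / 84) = 88085083 / 1285956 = 68.50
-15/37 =-0.41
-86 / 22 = -43 / 11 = -3.91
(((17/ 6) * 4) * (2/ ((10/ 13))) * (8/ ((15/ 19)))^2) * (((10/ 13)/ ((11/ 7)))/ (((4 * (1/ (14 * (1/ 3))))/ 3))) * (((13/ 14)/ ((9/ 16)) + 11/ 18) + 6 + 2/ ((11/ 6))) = 11880053696/ 245025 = 48485.07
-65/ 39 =-5/ 3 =-1.67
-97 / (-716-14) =97 / 730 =0.13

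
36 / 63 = 4 / 7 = 0.57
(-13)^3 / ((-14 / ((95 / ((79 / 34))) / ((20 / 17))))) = 12063727 / 2212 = 5453.76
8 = 8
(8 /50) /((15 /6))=8 /125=0.06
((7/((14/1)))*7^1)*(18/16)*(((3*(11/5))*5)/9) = 231/16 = 14.44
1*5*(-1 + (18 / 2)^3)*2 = 7280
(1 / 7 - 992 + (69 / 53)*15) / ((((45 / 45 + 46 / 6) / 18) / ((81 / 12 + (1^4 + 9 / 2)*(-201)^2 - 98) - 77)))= -4325204808441 / 9646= -448393614.81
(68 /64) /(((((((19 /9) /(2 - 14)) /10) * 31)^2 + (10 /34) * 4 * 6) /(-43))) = -905928300 /145865657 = -6.21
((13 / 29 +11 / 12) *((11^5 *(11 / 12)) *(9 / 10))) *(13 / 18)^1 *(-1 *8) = -2187877835 / 2088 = -1047834.21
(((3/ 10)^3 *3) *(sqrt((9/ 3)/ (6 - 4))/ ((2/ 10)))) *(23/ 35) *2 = 1863 *sqrt(6)/ 7000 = 0.65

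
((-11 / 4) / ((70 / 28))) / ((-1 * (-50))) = -11 / 500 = -0.02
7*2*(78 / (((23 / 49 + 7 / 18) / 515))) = 655243.28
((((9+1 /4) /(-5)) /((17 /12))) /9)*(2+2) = -148 /255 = -0.58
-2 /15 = -0.13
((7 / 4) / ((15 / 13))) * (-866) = -39403 / 30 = -1313.43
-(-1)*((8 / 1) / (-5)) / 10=-4 / 25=-0.16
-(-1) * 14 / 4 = 7 / 2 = 3.50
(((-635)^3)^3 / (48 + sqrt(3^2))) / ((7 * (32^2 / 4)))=-16786630368377730248046875 / 91392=-183677240550351565214.10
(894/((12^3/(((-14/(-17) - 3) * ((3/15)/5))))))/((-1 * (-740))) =-149/2448000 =-0.00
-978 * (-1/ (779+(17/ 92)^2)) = 1.26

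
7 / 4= 1.75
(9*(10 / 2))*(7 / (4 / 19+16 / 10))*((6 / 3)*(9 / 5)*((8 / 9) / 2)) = 11970 / 43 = 278.37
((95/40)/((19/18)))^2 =5.06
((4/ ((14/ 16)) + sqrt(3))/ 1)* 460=460* sqrt(3) + 14720/ 7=2899.60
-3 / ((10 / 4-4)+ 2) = -6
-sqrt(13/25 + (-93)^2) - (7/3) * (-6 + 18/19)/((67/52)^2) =-85.90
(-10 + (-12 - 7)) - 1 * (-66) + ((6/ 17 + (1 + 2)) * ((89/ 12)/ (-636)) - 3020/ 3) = -41937835/ 43248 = -969.71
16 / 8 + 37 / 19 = 75 / 19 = 3.95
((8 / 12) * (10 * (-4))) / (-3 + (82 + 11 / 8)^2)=-5120 / 1334091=-0.00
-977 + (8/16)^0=-976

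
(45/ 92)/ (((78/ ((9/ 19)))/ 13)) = 135/ 3496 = 0.04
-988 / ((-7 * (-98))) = -494 / 343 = -1.44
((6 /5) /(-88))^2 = 9 /48400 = 0.00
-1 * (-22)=22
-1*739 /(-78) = 9.47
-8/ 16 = -1/ 2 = -0.50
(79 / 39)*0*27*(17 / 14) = 0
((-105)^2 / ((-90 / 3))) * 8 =-2940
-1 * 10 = -10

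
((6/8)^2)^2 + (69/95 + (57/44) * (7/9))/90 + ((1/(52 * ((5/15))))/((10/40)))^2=2373798619/6103468800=0.39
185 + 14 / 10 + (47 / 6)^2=247.76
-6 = -6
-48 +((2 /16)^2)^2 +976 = 3801089 /4096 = 928.00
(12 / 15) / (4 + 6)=2 / 25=0.08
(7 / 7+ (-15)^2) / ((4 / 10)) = 565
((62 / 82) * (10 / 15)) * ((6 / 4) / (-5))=-31 / 205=-0.15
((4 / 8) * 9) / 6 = 3 / 4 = 0.75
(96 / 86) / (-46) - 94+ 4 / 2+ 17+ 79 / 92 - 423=-1966787 / 3956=-497.17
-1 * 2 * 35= -70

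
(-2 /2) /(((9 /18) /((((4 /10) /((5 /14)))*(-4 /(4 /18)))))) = 1008 /25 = 40.32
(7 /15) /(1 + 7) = 7 /120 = 0.06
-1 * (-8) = 8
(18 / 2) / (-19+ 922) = 3 / 301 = 0.01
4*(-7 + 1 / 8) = -55 / 2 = -27.50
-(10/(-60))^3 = 1/216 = 0.00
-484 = -484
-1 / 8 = -0.12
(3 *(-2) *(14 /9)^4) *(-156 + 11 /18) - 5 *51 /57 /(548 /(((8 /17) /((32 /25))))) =5459.00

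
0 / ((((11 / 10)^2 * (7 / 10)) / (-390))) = 0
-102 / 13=-7.85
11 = 11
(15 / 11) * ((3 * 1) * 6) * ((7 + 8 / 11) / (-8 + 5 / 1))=-63.22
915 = 915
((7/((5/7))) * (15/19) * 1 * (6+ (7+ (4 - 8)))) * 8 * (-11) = -116424/19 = -6127.58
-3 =-3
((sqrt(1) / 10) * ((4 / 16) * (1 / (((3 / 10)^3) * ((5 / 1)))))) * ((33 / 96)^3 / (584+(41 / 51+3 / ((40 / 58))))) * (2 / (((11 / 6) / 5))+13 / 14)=50550775 / 620282363904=0.00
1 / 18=0.06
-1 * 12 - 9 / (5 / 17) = -213 / 5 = -42.60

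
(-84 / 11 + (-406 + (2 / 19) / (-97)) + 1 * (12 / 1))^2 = 66298612620816 / 410994529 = 161312.64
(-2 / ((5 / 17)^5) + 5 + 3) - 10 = -2845964 / 3125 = -910.71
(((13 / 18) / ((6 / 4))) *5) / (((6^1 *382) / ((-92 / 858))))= -115 / 1021086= -0.00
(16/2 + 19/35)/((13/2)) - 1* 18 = -584/35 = -16.69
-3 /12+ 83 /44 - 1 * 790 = -8672 /11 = -788.36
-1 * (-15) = 15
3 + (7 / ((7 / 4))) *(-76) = -301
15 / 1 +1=16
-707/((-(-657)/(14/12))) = -4949/3942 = -1.26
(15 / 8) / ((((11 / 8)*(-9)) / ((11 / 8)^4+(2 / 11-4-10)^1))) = 1.55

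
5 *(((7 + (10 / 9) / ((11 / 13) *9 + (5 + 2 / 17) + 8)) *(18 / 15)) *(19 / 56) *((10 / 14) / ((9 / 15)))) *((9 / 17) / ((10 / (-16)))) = -27633220 / 1908403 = -14.48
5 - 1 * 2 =3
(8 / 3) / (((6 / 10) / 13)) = 520 / 9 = 57.78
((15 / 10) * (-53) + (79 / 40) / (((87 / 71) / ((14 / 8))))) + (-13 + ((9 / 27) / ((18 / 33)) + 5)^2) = -21871939 / 375840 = -58.19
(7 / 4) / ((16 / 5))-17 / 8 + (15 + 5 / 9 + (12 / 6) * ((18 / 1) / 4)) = 13235 / 576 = 22.98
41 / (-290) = -41 / 290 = -0.14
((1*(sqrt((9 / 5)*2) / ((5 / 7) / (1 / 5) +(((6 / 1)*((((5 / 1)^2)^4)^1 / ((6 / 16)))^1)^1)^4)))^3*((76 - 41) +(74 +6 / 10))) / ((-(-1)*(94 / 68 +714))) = 345101904*sqrt(10) / 3704942574955794043489731874254946887958794832229614318702578544616699218750000047505859375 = 0.00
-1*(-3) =3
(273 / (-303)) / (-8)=91 / 808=0.11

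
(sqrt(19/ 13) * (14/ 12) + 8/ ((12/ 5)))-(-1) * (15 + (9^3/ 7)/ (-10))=7 * sqrt(247)/ 78 + 1663/ 210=9.33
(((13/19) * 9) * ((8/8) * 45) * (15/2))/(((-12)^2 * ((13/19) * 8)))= 675/256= 2.64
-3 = -3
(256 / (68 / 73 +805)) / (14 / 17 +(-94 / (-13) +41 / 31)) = 128031488 / 3779490753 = 0.03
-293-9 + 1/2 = -603/2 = -301.50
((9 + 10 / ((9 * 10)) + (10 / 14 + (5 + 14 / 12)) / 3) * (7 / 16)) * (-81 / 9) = -1437 / 32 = -44.91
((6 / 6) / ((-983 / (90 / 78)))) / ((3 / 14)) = -70 / 12779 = -0.01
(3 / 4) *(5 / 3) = 5 / 4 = 1.25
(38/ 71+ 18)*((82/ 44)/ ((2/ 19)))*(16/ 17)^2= 65610496/ 225709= 290.69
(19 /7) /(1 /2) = 38 /7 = 5.43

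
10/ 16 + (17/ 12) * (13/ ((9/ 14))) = 6323/ 216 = 29.27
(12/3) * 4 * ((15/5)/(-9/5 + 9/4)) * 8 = 2560/3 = 853.33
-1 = -1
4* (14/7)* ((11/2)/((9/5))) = 220/9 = 24.44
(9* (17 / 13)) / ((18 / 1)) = 17 / 26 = 0.65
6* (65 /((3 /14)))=1820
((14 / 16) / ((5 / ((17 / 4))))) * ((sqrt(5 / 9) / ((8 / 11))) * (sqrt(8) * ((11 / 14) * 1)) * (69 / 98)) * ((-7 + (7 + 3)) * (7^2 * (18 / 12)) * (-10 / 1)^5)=-266124375 * sqrt(10) / 32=-26298723.93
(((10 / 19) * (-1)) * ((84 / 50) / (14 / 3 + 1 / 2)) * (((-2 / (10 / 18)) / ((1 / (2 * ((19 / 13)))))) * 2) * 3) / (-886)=-54432 / 4463225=-0.01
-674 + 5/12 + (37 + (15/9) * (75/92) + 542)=-12865/138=-93.22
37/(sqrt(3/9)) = 37 * sqrt(3) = 64.09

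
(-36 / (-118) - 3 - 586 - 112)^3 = -70655005214821 / 205379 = -344022539.86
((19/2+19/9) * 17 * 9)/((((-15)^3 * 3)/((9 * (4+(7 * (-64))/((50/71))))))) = 3119534/3125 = 998.25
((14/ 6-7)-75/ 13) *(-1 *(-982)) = -399674/ 39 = -10248.05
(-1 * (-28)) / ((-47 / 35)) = -20.85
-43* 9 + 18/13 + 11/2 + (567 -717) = -13783/26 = -530.12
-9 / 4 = -2.25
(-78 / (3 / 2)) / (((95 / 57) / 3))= -468 / 5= -93.60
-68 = -68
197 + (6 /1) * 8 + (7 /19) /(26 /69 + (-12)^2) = 46373593 /189278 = 245.00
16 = 16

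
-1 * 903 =-903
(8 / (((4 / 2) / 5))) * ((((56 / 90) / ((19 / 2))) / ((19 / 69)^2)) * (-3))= -355488 / 6859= -51.83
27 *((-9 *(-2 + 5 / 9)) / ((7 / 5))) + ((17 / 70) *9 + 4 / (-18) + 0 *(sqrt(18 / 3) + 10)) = 22741 / 90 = 252.68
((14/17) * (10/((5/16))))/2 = 224/17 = 13.18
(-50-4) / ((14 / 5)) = -135 / 7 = -19.29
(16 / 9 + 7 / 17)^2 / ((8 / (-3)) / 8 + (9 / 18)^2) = -448900 / 7803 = -57.53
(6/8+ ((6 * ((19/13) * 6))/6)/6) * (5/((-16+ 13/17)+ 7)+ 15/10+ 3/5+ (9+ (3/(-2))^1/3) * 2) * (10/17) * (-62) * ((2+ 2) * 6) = -55378710/1547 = -35797.49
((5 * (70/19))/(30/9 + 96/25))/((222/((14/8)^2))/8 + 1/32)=20580000/72867527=0.28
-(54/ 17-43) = 677/ 17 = 39.82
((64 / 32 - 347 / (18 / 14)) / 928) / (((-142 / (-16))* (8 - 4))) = -2411 / 296496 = -0.01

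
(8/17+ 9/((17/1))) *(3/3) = 1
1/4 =0.25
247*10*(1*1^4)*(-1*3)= -7410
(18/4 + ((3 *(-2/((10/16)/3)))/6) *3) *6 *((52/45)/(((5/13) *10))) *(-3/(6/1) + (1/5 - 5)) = 295581/3125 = 94.59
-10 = -10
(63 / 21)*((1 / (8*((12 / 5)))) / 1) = 5 / 32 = 0.16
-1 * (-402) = 402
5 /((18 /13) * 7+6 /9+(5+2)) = 195 /677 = 0.29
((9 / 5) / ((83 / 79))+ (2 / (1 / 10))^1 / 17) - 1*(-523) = 3710152 / 7055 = 525.89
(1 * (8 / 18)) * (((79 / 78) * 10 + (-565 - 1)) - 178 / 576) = -2082341 / 8424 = -247.19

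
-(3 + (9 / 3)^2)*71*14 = -11928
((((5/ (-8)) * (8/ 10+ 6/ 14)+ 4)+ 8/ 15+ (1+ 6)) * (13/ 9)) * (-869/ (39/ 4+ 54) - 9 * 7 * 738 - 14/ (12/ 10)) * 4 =-1394534350339/ 481950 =-2893524.95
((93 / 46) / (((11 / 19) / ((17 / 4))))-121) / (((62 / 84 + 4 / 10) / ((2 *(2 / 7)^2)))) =-920850 / 60467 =-15.23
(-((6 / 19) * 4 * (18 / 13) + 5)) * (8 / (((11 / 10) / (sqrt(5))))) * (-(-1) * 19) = -133360 * sqrt(5) / 143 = -2085.33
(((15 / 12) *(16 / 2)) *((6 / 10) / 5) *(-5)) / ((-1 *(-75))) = -2 / 25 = -0.08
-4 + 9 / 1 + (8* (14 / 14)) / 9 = 53 / 9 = 5.89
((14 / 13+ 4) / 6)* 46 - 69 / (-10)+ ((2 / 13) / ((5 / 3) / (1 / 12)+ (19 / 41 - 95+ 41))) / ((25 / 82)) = 40940927 / 893750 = 45.81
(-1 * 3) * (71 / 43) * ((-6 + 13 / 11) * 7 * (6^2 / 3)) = 2004.81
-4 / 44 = -1 / 11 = -0.09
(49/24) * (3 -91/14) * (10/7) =-245/24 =-10.21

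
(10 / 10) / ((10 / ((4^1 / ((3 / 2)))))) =4 / 15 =0.27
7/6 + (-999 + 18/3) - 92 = -6503/6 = -1083.83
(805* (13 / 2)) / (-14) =-1495 / 4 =-373.75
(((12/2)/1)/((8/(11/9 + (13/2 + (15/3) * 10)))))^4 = 1165365589441/331776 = 3512507.20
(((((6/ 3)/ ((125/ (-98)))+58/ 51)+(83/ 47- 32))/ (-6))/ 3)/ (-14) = -9187937/ 75505500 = -0.12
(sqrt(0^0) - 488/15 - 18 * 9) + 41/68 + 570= 384611/1020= 377.07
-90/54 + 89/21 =18/7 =2.57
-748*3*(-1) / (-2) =-1122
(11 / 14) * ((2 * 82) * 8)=7216 / 7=1030.86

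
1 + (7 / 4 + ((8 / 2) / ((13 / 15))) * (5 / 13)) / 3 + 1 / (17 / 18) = 111491 / 34476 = 3.23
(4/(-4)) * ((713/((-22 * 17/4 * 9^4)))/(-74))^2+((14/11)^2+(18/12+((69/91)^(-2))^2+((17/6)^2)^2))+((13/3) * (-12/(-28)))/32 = 9126166316488415209911355/129177269135211137236704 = 70.65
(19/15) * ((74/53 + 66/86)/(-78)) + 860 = 2293036111/2666430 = 859.96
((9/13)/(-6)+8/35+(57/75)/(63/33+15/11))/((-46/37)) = -1046693/3767400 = -0.28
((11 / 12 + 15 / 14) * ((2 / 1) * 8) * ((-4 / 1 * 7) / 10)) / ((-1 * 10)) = 8.91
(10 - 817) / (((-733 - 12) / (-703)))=-567321 / 745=-761.50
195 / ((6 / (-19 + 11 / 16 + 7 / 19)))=-354575 / 608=-583.18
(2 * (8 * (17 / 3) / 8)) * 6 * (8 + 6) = 952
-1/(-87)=1/87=0.01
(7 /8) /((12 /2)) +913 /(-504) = -1.67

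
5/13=0.38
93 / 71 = 1.31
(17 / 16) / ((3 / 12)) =17 / 4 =4.25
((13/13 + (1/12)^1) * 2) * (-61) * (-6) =793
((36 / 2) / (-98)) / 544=-9 / 26656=-0.00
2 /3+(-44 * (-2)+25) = 341 /3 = 113.67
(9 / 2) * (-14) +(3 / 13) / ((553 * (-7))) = -3170352 / 50323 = -63.00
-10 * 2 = -20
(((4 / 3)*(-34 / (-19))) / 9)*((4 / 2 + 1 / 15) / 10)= 2108 / 38475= 0.05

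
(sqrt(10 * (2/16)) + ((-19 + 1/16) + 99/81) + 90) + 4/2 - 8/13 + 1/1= sqrt(5)/2 + 139781/1872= 75.79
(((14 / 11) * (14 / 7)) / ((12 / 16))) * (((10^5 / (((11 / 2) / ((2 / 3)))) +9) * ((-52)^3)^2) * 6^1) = 1772761925014126592 / 363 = 4883641666705582.90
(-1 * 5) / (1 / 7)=-35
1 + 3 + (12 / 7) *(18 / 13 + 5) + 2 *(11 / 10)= 7801 / 455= 17.15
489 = 489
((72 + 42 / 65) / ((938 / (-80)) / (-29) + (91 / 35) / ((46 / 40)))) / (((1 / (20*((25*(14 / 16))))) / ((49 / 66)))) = 90025323500 / 10168301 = 8853.53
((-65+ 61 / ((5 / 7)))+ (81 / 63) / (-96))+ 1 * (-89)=-76847 / 1120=-68.61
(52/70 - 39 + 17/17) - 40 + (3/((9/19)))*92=53068/105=505.41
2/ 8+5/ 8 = 7/ 8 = 0.88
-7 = -7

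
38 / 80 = 19 / 40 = 0.48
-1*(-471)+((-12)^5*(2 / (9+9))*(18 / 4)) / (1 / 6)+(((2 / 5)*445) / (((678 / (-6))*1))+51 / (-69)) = -1938924990 / 2599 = -746027.31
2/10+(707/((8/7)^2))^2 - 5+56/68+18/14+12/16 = 714077052299/2437120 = 293000.37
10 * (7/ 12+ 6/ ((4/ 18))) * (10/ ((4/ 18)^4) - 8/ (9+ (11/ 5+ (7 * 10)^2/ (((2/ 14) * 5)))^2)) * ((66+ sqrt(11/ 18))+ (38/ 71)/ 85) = 31957653173972075 * sqrt(22)/ 169523272224+ 636513361327271406605/ 8525607898932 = 75543213.13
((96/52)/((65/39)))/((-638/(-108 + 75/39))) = 0.18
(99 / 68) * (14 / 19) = 693 / 646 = 1.07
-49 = -49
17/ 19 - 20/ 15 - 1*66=-3787/ 57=-66.44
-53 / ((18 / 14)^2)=-2597 / 81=-32.06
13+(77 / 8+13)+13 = 389 / 8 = 48.62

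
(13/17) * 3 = 39/17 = 2.29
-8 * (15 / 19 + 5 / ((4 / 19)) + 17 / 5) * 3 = -670.55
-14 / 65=-0.22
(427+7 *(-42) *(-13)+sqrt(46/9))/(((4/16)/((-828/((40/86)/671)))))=-101509816716/5 - 7963428 *sqrt(46)/5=-20312765462.50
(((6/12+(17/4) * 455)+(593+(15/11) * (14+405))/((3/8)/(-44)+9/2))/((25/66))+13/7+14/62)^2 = 33557603.23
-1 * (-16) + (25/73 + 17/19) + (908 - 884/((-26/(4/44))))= 14163502/15257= 928.33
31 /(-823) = -31 /823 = -0.04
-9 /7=-1.29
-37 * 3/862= -111/862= -0.13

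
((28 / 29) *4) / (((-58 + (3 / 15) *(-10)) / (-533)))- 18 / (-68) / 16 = 8122571 / 236640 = 34.32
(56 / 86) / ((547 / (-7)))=-196 / 23521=-0.01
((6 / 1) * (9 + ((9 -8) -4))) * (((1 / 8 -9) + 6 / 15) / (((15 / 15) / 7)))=-21357 / 10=-2135.70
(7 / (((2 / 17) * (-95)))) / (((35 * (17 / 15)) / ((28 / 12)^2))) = -49 / 570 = -0.09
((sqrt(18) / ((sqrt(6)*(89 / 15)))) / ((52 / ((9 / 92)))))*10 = 0.01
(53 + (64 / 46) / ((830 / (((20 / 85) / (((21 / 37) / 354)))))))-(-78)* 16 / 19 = 118.93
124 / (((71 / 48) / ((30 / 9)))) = 19840 / 71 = 279.44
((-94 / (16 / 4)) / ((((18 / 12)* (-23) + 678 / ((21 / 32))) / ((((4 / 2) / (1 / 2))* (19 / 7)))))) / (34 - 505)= 3572 / 6585051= 0.00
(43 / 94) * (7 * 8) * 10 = 12040 / 47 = 256.17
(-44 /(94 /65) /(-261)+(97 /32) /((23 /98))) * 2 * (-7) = -411819037 /2257128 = -182.45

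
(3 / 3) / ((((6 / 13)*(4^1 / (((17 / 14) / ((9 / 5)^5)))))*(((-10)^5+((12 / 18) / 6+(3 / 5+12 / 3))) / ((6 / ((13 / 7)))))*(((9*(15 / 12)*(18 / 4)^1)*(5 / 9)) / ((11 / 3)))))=-116875 / 797123944836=-0.00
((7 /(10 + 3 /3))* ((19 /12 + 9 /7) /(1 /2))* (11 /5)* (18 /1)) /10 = 723 /50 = 14.46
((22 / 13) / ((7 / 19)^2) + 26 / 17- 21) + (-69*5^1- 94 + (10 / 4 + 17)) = -9237197 / 21658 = -426.50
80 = 80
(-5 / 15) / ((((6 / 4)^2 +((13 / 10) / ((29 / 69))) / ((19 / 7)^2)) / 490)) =-102596200 / 1677033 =-61.18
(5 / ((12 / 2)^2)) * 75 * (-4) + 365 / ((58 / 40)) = 18275 / 87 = 210.06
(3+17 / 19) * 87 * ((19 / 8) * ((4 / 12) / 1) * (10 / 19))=5365 / 38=141.18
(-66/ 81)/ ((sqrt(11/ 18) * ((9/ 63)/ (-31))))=434 * sqrt(22)/ 9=226.18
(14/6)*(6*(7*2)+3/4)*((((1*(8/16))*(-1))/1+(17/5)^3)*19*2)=145796329/500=291592.66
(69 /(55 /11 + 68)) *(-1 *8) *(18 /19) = -9936 /1387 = -7.16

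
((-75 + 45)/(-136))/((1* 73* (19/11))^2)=1815/130816292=0.00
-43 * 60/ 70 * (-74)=19092/ 7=2727.43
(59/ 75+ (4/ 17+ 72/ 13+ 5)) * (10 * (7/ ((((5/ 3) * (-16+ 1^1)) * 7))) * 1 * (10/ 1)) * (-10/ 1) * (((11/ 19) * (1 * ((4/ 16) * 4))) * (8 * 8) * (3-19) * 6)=-34533441536/ 20995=-1644841.23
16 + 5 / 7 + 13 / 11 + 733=57819 / 77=750.90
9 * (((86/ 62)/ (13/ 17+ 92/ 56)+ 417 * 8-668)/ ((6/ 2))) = 47401918/ 5921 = 8005.73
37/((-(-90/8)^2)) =-592/2025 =-0.29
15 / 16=0.94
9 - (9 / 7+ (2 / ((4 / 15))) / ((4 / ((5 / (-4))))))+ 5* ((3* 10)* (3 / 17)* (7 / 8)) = 126501 / 3808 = 33.22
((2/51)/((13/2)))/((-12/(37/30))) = -37/59670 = -0.00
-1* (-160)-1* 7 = 153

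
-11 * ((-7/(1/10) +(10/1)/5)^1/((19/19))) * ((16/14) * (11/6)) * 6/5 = 65824/35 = 1880.69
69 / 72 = 23 / 24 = 0.96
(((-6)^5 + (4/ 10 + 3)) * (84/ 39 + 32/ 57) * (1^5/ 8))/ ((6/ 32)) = -156384712/ 11115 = -14069.70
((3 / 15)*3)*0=0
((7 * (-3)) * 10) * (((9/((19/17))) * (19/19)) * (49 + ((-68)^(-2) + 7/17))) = -215914545/2584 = -83558.26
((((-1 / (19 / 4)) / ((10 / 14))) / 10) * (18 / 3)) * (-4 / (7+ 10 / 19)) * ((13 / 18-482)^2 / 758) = 1050665966 / 36582975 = 28.72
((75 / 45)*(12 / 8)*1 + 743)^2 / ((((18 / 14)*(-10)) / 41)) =-70891583 / 40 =-1772289.58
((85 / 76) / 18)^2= 7225 / 1871424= 0.00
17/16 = 1.06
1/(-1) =-1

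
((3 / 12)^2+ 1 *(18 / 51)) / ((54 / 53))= 5989 / 14688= 0.41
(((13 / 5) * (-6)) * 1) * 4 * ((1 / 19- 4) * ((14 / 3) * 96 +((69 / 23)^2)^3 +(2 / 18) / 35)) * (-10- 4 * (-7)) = 694055232 / 133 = 5218460.39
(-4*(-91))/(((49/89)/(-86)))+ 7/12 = -4776047/84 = -56857.70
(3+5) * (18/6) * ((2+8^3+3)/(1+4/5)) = 20680/3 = 6893.33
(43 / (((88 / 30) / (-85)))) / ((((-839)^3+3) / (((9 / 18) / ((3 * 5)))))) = 3655 / 51971895008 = 0.00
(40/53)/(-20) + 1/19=15/1007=0.01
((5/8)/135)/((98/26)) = 13/10584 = 0.00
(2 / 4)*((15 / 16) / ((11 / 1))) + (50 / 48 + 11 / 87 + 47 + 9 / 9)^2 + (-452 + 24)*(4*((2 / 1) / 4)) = 924534585 / 592064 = 1561.55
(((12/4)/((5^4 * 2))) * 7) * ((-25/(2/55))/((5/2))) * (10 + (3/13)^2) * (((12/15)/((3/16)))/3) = -66.06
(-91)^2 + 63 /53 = 438956 /53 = 8282.19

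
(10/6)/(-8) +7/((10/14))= 1151/120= 9.59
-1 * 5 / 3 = -5 / 3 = -1.67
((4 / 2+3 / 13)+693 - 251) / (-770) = -15 / 26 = -0.58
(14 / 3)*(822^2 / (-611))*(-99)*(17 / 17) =312166008 / 611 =510910.00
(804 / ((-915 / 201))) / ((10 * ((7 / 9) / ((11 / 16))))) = -1333233 / 85400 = -15.61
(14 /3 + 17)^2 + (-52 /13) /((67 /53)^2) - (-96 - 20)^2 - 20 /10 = -524851757 /40401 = -12991.06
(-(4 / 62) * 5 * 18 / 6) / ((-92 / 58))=435 / 713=0.61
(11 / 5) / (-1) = -11 / 5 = -2.20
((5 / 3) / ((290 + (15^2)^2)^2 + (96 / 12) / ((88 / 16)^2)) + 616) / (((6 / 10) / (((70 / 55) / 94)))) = 1844396089033085 / 132683596200711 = 13.90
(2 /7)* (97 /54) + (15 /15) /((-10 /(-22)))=2564 /945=2.71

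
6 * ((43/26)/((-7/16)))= -2064/91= -22.68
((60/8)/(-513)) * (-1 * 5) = 0.07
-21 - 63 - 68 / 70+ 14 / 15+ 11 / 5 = -8593 / 105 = -81.84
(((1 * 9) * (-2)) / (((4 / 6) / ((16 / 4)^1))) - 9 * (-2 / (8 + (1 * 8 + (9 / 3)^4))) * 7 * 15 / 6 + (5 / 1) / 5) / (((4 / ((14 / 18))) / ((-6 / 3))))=35224 / 873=40.35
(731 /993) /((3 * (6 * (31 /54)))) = 0.07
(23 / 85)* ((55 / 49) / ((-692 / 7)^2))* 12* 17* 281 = 213279 / 119716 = 1.78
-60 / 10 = -6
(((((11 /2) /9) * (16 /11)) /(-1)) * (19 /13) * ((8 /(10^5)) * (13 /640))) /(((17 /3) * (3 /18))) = -19 /8500000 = -0.00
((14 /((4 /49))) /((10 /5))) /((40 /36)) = 3087 /40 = 77.18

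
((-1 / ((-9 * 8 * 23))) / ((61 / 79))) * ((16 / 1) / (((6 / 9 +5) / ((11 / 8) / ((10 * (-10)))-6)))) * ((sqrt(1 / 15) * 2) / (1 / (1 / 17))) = -22357 * sqrt(15) / 214659000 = -0.00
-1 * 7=-7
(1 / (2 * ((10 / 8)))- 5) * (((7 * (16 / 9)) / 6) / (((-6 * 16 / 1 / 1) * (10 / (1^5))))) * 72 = 161 / 225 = 0.72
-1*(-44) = 44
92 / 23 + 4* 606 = 2428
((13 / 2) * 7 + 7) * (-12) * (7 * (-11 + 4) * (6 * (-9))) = -1666980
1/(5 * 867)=0.00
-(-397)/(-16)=-397/16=-24.81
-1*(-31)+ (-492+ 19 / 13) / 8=-3153 / 104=-30.32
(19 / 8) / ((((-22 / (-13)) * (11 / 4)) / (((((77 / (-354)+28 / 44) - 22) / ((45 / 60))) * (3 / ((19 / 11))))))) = -25.50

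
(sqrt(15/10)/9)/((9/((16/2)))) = 4 * sqrt(6)/81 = 0.12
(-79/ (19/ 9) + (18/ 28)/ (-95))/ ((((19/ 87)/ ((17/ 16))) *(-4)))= 73623141/ 1617280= 45.52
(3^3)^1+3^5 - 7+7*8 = 319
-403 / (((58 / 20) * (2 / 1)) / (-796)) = 55308.28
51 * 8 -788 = -380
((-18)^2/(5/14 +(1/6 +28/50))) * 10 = 1701000/569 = 2989.46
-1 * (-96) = 96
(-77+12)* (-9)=585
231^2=53361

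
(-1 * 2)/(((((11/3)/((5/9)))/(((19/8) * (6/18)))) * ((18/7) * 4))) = -665/28512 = -0.02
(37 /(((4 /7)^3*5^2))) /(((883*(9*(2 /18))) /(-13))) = -164983 /1412800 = -0.12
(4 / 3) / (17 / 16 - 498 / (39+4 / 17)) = -42688 / 372351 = -0.11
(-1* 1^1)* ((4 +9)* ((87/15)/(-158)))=0.48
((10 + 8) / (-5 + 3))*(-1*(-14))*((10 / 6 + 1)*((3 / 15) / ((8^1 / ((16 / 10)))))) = -13.44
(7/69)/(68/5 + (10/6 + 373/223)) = 7805/1303226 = 0.01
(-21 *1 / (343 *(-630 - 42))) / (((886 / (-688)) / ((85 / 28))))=-0.00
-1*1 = -1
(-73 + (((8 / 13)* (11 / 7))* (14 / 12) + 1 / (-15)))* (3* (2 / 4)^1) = -7014 / 65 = -107.91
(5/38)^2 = 25/1444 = 0.02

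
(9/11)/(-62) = -9/682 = -0.01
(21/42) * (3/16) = 3/32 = 0.09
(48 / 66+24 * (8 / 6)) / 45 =8 / 11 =0.73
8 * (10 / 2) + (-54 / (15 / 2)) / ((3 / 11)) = 68 / 5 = 13.60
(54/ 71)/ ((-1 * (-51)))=0.01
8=8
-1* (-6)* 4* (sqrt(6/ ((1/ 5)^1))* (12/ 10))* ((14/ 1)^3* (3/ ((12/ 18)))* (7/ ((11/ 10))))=24893568* sqrt(30)/ 11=12395244.30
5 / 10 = 1 / 2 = 0.50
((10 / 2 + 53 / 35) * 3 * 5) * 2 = 1368 / 7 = 195.43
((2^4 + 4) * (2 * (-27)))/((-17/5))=5400/17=317.65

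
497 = 497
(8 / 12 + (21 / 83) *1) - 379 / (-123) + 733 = 7524043 / 10209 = 737.00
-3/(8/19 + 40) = -19/256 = -0.07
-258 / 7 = -36.86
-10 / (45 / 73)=-146 / 9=-16.22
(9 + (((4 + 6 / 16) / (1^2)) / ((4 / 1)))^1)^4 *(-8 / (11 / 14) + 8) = -32653620723 / 1441792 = -22647.94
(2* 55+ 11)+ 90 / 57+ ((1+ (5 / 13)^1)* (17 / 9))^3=5863589 / 41743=140.47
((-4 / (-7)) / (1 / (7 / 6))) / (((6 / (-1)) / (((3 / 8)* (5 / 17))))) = -5 / 408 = -0.01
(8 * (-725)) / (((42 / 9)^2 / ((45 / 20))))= -58725 / 98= -599.23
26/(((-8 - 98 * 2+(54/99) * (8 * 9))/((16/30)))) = -572/6795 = -0.08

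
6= 6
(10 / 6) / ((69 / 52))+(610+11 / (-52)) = 6577283 / 10764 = 611.04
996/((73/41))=40836/73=559.40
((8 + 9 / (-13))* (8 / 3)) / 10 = 76 / 39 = 1.95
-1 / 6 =-0.17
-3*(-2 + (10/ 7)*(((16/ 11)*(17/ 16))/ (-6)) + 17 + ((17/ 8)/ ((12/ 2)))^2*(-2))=-1275667/ 29568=-43.14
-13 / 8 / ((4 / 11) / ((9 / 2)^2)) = -11583 / 128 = -90.49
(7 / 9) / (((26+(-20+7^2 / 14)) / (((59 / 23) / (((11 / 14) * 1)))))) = 11564 / 43263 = 0.27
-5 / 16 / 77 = -5 / 1232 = -0.00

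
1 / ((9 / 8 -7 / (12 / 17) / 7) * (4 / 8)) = -6.86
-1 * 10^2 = -100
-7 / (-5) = 7 / 5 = 1.40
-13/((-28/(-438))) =-2847/14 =-203.36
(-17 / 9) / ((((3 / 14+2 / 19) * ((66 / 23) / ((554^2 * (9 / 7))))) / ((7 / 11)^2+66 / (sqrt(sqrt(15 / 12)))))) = -268244584 * sqrt(2) * 5^(3 / 4) / 25 - 6571992308 / 19965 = -51067188.57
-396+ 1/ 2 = -791/ 2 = -395.50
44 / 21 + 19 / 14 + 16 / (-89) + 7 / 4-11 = -44687 / 7476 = -5.98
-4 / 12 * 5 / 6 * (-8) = 20 / 9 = 2.22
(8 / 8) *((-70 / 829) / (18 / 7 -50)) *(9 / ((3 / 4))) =1470 / 68807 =0.02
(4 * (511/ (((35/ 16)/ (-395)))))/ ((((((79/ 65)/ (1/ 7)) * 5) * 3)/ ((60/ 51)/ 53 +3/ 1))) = -23626304/ 2703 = -8740.77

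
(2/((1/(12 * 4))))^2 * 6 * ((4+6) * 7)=3870720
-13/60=-0.22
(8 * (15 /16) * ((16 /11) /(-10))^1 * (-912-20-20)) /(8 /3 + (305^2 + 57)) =17136 /1535897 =0.01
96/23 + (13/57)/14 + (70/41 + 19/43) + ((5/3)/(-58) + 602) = 95138259949/156397493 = 608.31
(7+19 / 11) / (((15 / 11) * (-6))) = -16 / 15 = -1.07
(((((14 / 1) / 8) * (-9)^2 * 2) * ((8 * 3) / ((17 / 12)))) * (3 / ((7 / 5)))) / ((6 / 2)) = 3430.59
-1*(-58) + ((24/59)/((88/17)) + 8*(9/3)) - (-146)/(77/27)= 605461/4543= 133.27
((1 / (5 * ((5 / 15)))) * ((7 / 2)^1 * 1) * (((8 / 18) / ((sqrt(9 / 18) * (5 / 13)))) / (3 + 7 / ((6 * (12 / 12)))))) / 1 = 364 * sqrt(2) / 625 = 0.82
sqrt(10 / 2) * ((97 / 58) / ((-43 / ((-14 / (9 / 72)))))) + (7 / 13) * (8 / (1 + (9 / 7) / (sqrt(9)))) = 196 / 65 + 5432 * sqrt(5) / 1247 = 12.76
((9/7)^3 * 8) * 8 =136.02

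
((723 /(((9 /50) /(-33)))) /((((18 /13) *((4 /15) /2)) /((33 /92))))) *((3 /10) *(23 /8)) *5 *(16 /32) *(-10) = 5553120.12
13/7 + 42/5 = 359/35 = 10.26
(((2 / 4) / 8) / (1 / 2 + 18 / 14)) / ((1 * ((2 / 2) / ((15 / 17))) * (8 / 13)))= 273 / 5440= 0.05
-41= -41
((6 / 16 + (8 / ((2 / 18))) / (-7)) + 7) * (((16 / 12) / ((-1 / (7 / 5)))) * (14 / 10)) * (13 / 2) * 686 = 33918.13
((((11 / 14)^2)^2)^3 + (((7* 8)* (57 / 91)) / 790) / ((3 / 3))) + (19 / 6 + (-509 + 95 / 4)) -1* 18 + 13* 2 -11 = -423569968953399613571 / 873369720141434880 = -484.98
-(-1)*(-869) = -869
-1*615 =-615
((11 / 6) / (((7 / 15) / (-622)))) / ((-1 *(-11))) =-1555 / 7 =-222.14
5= 5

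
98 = 98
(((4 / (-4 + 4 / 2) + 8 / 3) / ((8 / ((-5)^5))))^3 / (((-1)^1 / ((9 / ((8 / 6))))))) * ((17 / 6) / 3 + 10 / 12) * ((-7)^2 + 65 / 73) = 18524169921875 / 1752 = 10573156348.10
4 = 4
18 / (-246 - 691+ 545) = -9 / 196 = -0.05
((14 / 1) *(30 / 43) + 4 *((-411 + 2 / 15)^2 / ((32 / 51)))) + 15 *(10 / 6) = 27766154939 / 25800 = 1076207.56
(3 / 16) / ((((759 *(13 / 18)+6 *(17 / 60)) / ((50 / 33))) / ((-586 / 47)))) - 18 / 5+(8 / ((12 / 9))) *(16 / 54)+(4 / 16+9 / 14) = -5028007561 / 5372912160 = -0.94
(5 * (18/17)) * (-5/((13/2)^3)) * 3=-10800/37349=-0.29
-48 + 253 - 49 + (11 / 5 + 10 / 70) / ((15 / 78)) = 29432 / 175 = 168.18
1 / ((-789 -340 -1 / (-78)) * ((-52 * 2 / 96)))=72 / 88061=0.00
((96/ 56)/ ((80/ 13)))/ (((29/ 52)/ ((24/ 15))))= 4056/ 5075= 0.80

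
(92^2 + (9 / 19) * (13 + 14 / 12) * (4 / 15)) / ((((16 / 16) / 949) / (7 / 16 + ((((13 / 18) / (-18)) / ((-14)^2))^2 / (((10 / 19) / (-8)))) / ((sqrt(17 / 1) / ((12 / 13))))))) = 534263275 / 152 - 198440645 * sqrt(17) / 714134232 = 3514888.82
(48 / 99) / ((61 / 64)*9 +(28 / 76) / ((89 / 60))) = 1731584 / 31522887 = 0.05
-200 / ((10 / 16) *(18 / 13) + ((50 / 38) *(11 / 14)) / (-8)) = -1106560 / 4073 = -271.68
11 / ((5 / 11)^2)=1331 / 25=53.24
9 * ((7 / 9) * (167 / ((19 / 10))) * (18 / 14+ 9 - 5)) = 61790 / 19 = 3252.11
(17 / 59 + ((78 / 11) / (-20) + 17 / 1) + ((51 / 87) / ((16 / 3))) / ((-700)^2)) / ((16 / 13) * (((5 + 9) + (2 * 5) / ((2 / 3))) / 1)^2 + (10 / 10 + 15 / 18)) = 97447884186861 / 5967116743280000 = 0.02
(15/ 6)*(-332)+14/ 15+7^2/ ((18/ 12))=-3982/ 5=-796.40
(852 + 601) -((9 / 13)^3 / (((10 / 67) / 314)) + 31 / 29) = 240152231 / 318565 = 753.86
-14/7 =-2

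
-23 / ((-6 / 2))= 7.67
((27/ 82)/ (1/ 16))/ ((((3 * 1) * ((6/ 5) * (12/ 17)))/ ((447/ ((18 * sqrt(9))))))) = 17.16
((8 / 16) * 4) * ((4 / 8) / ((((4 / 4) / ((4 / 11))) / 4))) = 16 / 11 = 1.45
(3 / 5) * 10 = 6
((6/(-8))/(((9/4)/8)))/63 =-8/189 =-0.04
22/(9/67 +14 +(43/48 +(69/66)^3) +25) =94170912/176240081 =0.53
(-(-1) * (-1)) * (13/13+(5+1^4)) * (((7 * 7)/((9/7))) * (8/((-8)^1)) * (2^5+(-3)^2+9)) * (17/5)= 408170/9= 45352.22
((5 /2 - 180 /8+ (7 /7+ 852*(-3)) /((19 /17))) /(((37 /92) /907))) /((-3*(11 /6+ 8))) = 7312197720 /41477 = 176295.24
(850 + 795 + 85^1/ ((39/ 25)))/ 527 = 66280/ 20553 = 3.22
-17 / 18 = -0.94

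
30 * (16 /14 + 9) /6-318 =-1871 /7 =-267.29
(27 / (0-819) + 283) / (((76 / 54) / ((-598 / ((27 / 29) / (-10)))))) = 171752500 / 133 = 1291372.18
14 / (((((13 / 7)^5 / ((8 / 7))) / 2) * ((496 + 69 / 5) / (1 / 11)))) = 2689120 / 10410684427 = 0.00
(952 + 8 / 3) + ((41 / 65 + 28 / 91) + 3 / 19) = 3541102 / 3705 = 955.76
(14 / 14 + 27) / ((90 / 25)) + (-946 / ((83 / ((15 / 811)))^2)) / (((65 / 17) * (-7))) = 28862731115740 / 3710921734611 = 7.78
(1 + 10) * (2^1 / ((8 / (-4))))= -11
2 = 2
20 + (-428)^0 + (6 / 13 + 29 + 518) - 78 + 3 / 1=6415 / 13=493.46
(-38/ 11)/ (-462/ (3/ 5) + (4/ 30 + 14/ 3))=95/ 21043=0.00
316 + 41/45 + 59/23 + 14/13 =4313044/13455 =320.55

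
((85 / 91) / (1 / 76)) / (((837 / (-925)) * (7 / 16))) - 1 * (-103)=-40691593 / 533169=-76.32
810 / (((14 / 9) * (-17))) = -3645 / 119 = -30.63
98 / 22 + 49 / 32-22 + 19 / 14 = -36115 / 2464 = -14.66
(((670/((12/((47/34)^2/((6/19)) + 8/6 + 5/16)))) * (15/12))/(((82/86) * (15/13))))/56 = 6664948615/764402688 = 8.72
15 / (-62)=-15 / 62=-0.24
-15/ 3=-5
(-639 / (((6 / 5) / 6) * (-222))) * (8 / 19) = 4260 / 703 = 6.06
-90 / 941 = -0.10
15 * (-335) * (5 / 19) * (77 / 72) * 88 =-7093625 / 57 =-124449.56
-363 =-363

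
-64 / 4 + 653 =637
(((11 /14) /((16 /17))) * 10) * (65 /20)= 12155 /448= 27.13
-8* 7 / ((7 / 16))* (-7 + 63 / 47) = 34048 / 47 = 724.43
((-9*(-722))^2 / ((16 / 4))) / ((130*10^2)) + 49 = 11193001 / 13000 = 861.00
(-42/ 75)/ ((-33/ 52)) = 728/ 825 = 0.88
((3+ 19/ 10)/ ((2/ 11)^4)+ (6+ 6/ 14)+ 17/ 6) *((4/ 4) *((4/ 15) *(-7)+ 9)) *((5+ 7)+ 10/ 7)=75921349561/ 176400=430393.14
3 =3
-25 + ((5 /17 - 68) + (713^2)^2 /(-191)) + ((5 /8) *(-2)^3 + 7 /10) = -43934639977151 /32470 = -1353084076.91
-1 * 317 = -317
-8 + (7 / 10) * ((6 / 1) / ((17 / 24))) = -176 / 85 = -2.07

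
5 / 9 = 0.56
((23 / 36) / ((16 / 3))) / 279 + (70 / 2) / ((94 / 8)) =7500601 / 2517696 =2.98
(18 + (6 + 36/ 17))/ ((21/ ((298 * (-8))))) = -352832/ 119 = -2964.97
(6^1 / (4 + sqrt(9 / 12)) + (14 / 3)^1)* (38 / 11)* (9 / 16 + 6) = 379715 / 2684 - 5985* sqrt(3) / 1342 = 133.75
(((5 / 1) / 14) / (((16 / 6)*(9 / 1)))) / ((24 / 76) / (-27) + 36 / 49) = 1995 / 96928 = 0.02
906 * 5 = 4530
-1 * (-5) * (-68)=-340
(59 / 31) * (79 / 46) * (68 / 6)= 79237 / 2139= 37.04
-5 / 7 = -0.71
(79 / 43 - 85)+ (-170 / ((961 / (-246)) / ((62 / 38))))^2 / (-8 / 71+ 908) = -3731448467748 / 48079434469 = -77.61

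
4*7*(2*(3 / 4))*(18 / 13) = 756 / 13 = 58.15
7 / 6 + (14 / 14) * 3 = 25 / 6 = 4.17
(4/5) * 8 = 32/5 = 6.40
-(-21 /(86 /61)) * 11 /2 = 14091 /172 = 81.92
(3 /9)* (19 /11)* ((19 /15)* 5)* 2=722 /99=7.29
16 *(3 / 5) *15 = 144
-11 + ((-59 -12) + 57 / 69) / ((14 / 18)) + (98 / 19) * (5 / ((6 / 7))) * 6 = 242587 / 3059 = 79.30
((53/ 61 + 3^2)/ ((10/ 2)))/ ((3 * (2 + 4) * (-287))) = -43/ 112545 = -0.00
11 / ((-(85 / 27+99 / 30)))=-2970 / 1741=-1.71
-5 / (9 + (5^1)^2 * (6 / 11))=-55 / 249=-0.22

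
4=4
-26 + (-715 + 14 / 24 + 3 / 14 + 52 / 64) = -248435 / 336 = -739.39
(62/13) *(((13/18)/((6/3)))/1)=31/18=1.72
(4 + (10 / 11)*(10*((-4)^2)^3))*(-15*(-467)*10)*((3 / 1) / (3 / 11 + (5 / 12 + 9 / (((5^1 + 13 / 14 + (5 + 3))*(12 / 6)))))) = 7729666806.49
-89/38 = -2.34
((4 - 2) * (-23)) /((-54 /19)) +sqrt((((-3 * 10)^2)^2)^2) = 21870437 /27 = 810016.19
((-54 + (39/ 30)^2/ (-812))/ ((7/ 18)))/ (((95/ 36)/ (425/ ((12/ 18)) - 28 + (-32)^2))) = -1160381191563/ 13499500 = -85957.35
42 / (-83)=-42 / 83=-0.51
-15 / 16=-0.94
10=10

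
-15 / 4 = -3.75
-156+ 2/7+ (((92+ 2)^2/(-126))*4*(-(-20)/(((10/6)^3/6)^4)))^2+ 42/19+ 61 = 556006573845769692778455951/2219676971435546875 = 250489860.01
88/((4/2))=44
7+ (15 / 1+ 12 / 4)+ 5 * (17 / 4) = 185 / 4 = 46.25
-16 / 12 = -4 / 3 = -1.33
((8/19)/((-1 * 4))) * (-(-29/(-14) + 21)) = 2.43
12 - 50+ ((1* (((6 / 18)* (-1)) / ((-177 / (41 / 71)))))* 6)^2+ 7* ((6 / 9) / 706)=-2118095289733 / 55749109617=-37.99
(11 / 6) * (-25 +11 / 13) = -1727 / 39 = -44.28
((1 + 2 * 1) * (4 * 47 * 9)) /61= 5076 /61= 83.21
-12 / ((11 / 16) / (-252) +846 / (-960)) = 241920 / 17821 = 13.57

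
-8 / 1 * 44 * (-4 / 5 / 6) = 704 / 15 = 46.93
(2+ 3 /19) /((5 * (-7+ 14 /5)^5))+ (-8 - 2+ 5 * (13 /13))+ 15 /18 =-646700575 /155195838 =-4.17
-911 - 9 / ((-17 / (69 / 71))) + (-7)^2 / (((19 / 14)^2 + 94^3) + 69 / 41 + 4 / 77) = -80686025019409408 / 88618687653217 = -910.49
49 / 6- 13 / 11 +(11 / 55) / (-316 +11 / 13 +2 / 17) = 160466429 / 22975590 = 6.98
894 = 894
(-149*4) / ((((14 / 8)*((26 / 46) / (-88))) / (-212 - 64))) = -1331759616 / 91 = -14634721.05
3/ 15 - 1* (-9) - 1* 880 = -4354/ 5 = -870.80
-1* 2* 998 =-1996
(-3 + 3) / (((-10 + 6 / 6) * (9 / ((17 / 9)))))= 0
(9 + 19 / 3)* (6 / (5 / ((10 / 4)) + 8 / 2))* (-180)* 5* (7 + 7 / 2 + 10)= -282900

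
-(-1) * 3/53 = 3/53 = 0.06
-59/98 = -0.60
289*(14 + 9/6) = 8959/2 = 4479.50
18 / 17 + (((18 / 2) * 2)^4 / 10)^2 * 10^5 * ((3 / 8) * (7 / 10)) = 2892739651201.06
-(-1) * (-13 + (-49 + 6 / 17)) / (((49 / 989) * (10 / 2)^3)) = -9.95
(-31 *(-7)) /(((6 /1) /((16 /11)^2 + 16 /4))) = 80290 /363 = 221.18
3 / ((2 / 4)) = 6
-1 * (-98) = 98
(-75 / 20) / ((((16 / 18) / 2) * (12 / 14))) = -315 / 32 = -9.84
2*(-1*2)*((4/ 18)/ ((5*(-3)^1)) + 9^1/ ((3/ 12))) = -143.94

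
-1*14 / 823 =-14 / 823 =-0.02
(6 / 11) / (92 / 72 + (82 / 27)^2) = 8748 / 168421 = 0.05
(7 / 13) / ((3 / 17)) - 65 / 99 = 3082 / 1287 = 2.39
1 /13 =0.08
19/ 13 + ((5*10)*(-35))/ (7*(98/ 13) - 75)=301241/ 3757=80.18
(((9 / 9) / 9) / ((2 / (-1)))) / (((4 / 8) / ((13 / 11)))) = -13 / 99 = -0.13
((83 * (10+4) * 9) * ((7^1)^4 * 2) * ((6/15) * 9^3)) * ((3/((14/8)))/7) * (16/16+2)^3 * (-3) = -1452441007584/5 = -290488201516.80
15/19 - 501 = -9504/19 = -500.21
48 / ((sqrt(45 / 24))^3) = 256 * sqrt(30) / 75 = 18.70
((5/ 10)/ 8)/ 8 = 1/ 128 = 0.01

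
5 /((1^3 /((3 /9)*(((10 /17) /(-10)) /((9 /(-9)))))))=5 /51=0.10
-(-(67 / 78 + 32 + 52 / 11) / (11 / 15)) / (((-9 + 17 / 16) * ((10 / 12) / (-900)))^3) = 415994391429120000 / 3222106459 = 129106346.03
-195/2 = -97.50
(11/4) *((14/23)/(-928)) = -77/42688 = -0.00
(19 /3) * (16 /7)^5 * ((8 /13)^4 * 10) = 816043786240 /1440074181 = 566.67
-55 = -55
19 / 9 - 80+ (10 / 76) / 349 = -9296617 / 119358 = -77.89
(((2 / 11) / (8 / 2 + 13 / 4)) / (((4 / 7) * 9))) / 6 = 7 / 8613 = 0.00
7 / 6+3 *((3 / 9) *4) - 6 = -5 / 6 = -0.83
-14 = -14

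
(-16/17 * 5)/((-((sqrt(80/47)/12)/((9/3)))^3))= 548208 * sqrt(235)/85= 98869.05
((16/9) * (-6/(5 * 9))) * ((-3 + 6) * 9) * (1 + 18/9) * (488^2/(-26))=11430912/65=175860.18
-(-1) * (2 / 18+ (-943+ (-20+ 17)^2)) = -8405 / 9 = -933.89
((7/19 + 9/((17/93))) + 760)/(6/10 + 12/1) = 1307510/20349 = 64.25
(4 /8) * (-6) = -3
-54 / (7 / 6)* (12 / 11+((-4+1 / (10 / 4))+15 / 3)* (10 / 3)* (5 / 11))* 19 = -217512 / 77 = -2824.83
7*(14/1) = 98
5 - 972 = -967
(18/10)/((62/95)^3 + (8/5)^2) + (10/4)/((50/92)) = 63680159/12166040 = 5.23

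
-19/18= -1.06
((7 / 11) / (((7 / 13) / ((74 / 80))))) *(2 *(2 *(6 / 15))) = 481 / 275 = 1.75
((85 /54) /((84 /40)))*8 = 3400 /567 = 6.00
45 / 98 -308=-30139 / 98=-307.54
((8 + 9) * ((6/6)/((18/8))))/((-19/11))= -748/171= -4.37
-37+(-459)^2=210644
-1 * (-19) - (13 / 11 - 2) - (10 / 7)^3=63774 / 3773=16.90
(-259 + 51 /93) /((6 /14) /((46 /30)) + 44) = -1289932 /220999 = -5.84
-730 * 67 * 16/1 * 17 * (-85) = 1130799200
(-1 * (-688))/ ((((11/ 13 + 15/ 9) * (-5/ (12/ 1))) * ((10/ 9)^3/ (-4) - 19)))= 117363168/ 3454745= 33.97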